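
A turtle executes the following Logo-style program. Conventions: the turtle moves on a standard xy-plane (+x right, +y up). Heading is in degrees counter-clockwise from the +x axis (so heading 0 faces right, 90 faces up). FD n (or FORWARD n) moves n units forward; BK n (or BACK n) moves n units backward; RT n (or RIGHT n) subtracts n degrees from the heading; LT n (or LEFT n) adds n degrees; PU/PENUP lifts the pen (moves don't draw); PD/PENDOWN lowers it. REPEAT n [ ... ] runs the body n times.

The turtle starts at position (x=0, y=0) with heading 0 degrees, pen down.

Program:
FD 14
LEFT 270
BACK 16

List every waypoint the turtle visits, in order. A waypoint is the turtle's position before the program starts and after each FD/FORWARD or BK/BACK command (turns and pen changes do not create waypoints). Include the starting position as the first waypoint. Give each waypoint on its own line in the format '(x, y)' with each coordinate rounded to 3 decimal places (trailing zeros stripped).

Executing turtle program step by step:
Start: pos=(0,0), heading=0, pen down
FD 14: (0,0) -> (14,0) [heading=0, draw]
LT 270: heading 0 -> 270
BK 16: (14,0) -> (14,16) [heading=270, draw]
Final: pos=(14,16), heading=270, 2 segment(s) drawn
Waypoints (3 total):
(0, 0)
(14, 0)
(14, 16)

Answer: (0, 0)
(14, 0)
(14, 16)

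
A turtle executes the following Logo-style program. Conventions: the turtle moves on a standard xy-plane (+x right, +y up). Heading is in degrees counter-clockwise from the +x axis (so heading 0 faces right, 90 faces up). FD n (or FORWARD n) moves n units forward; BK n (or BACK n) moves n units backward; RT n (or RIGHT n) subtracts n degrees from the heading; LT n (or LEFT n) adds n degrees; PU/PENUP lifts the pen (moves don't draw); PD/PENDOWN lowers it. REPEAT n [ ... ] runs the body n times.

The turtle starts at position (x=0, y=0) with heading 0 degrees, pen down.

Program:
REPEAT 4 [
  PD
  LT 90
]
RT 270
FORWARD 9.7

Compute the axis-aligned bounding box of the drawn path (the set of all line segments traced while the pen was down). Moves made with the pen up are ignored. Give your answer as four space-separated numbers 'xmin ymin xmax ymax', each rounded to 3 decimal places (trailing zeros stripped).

Answer: 0 0 0 9.7

Derivation:
Executing turtle program step by step:
Start: pos=(0,0), heading=0, pen down
REPEAT 4 [
  -- iteration 1/4 --
  PD: pen down
  LT 90: heading 0 -> 90
  -- iteration 2/4 --
  PD: pen down
  LT 90: heading 90 -> 180
  -- iteration 3/4 --
  PD: pen down
  LT 90: heading 180 -> 270
  -- iteration 4/4 --
  PD: pen down
  LT 90: heading 270 -> 0
]
RT 270: heading 0 -> 90
FD 9.7: (0,0) -> (0,9.7) [heading=90, draw]
Final: pos=(0,9.7), heading=90, 1 segment(s) drawn

Segment endpoints: x in {0, 0}, y in {0, 9.7}
xmin=0, ymin=0, xmax=0, ymax=9.7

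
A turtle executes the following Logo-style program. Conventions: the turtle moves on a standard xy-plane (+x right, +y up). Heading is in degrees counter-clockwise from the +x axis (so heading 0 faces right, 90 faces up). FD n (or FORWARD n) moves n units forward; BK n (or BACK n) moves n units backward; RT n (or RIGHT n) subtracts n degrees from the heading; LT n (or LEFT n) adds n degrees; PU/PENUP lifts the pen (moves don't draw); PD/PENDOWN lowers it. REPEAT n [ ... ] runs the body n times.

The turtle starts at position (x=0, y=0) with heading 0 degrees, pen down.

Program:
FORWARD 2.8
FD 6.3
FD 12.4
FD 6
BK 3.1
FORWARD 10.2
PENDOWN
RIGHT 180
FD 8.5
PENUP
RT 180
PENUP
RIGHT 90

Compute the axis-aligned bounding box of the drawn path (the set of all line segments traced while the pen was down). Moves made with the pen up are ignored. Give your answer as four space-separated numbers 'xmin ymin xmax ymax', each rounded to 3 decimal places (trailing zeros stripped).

Executing turtle program step by step:
Start: pos=(0,0), heading=0, pen down
FD 2.8: (0,0) -> (2.8,0) [heading=0, draw]
FD 6.3: (2.8,0) -> (9.1,0) [heading=0, draw]
FD 12.4: (9.1,0) -> (21.5,0) [heading=0, draw]
FD 6: (21.5,0) -> (27.5,0) [heading=0, draw]
BK 3.1: (27.5,0) -> (24.4,0) [heading=0, draw]
FD 10.2: (24.4,0) -> (34.6,0) [heading=0, draw]
PD: pen down
RT 180: heading 0 -> 180
FD 8.5: (34.6,0) -> (26.1,0) [heading=180, draw]
PU: pen up
RT 180: heading 180 -> 0
PU: pen up
RT 90: heading 0 -> 270
Final: pos=(26.1,0), heading=270, 7 segment(s) drawn

Segment endpoints: x in {0, 2.8, 9.1, 21.5, 24.4, 26.1, 27.5, 34.6}, y in {0, 0}
xmin=0, ymin=0, xmax=34.6, ymax=0

Answer: 0 0 34.6 0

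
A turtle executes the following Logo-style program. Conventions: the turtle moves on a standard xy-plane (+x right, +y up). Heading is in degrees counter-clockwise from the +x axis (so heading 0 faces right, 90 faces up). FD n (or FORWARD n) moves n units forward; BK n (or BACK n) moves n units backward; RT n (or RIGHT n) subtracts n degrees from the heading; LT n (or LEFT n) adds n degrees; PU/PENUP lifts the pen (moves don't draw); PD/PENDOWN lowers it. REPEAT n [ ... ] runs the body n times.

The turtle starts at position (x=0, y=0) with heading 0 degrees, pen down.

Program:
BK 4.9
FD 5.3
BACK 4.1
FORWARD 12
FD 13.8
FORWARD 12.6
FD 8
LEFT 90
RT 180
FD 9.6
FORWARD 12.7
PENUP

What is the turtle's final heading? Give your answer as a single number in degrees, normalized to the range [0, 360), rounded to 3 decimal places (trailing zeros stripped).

Executing turtle program step by step:
Start: pos=(0,0), heading=0, pen down
BK 4.9: (0,0) -> (-4.9,0) [heading=0, draw]
FD 5.3: (-4.9,0) -> (0.4,0) [heading=0, draw]
BK 4.1: (0.4,0) -> (-3.7,0) [heading=0, draw]
FD 12: (-3.7,0) -> (8.3,0) [heading=0, draw]
FD 13.8: (8.3,0) -> (22.1,0) [heading=0, draw]
FD 12.6: (22.1,0) -> (34.7,0) [heading=0, draw]
FD 8: (34.7,0) -> (42.7,0) [heading=0, draw]
LT 90: heading 0 -> 90
RT 180: heading 90 -> 270
FD 9.6: (42.7,0) -> (42.7,-9.6) [heading=270, draw]
FD 12.7: (42.7,-9.6) -> (42.7,-22.3) [heading=270, draw]
PU: pen up
Final: pos=(42.7,-22.3), heading=270, 9 segment(s) drawn

Answer: 270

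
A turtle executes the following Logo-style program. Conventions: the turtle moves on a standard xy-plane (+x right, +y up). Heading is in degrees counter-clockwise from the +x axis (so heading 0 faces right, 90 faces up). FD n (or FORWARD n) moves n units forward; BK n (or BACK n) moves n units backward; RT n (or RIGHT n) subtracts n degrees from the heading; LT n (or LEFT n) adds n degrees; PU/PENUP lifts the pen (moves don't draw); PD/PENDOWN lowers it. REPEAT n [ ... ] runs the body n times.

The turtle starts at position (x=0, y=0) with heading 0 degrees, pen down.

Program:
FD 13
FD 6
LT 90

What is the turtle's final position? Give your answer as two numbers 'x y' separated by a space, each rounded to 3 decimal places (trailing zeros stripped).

Executing turtle program step by step:
Start: pos=(0,0), heading=0, pen down
FD 13: (0,0) -> (13,0) [heading=0, draw]
FD 6: (13,0) -> (19,0) [heading=0, draw]
LT 90: heading 0 -> 90
Final: pos=(19,0), heading=90, 2 segment(s) drawn

Answer: 19 0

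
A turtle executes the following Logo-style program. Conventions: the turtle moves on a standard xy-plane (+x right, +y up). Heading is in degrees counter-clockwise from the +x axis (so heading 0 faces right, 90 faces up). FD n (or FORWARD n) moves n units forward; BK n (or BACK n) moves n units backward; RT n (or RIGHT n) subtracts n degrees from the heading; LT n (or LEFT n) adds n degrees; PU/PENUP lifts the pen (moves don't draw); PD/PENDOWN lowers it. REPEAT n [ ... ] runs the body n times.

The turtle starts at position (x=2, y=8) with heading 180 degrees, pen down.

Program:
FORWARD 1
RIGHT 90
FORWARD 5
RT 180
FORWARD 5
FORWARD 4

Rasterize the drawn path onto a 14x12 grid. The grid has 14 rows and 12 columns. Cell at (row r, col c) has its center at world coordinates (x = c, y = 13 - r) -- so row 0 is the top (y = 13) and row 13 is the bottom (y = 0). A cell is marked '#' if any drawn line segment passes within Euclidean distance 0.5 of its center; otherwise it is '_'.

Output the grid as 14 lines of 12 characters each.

Answer: _#__________
_#__________
_#__________
_#__________
_#__________
_##_________
_#__________
_#__________
_#__________
_#__________
____________
____________
____________
____________

Derivation:
Segment 0: (2,8) -> (1,8)
Segment 1: (1,8) -> (1,13)
Segment 2: (1,13) -> (1,8)
Segment 3: (1,8) -> (1,4)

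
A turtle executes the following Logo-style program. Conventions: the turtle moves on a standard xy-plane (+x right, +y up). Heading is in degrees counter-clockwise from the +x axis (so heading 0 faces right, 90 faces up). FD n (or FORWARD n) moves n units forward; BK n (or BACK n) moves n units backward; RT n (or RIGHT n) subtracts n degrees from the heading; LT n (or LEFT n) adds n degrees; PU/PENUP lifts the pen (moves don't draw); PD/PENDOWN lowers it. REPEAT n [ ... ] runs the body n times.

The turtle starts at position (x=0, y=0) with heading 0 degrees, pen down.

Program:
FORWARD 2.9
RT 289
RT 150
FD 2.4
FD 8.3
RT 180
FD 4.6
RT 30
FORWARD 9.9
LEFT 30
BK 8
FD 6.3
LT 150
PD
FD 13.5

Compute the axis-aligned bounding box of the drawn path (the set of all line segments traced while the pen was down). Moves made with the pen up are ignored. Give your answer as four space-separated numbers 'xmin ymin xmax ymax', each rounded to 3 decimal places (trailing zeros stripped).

Answer: 0 -11.061 8.814 3.373

Derivation:
Executing turtle program step by step:
Start: pos=(0,0), heading=0, pen down
FD 2.9: (0,0) -> (2.9,0) [heading=0, draw]
RT 289: heading 0 -> 71
RT 150: heading 71 -> 281
FD 2.4: (2.9,0) -> (3.358,-2.356) [heading=281, draw]
FD 8.3: (3.358,-2.356) -> (4.942,-10.503) [heading=281, draw]
RT 180: heading 281 -> 101
FD 4.6: (4.942,-10.503) -> (4.064,-5.988) [heading=101, draw]
RT 30: heading 101 -> 71
FD 9.9: (4.064,-5.988) -> (7.287,3.373) [heading=71, draw]
LT 30: heading 71 -> 101
BK 8: (7.287,3.373) -> (8.814,-4.48) [heading=101, draw]
FD 6.3: (8.814,-4.48) -> (7.611,1.704) [heading=101, draw]
LT 150: heading 101 -> 251
PD: pen down
FD 13.5: (7.611,1.704) -> (3.216,-11.061) [heading=251, draw]
Final: pos=(3.216,-11.061), heading=251, 8 segment(s) drawn

Segment endpoints: x in {0, 2.9, 3.216, 3.358, 4.064, 4.942, 7.287, 7.611, 8.814}, y in {-11.061, -10.503, -5.988, -4.48, -2.356, 0, 1.704, 3.373}
xmin=0, ymin=-11.061, xmax=8.814, ymax=3.373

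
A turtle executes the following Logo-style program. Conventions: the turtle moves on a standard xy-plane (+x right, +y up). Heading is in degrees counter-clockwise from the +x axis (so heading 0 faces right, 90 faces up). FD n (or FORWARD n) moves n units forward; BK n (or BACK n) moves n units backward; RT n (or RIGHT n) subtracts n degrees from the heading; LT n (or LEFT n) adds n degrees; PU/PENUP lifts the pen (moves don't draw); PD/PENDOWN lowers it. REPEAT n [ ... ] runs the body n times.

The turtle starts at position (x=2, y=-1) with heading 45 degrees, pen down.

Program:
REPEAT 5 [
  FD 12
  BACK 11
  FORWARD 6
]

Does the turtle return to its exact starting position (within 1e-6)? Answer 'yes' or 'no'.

Executing turtle program step by step:
Start: pos=(2,-1), heading=45, pen down
REPEAT 5 [
  -- iteration 1/5 --
  FD 12: (2,-1) -> (10.485,7.485) [heading=45, draw]
  BK 11: (10.485,7.485) -> (2.707,-0.293) [heading=45, draw]
  FD 6: (2.707,-0.293) -> (6.95,3.95) [heading=45, draw]
  -- iteration 2/5 --
  FD 12: (6.95,3.95) -> (15.435,12.435) [heading=45, draw]
  BK 11: (15.435,12.435) -> (7.657,4.657) [heading=45, draw]
  FD 6: (7.657,4.657) -> (11.899,8.899) [heading=45, draw]
  -- iteration 3/5 --
  FD 12: (11.899,8.899) -> (20.385,17.385) [heading=45, draw]
  BK 11: (20.385,17.385) -> (12.607,9.607) [heading=45, draw]
  FD 6: (12.607,9.607) -> (16.849,13.849) [heading=45, draw]
  -- iteration 4/5 --
  FD 12: (16.849,13.849) -> (25.335,22.335) [heading=45, draw]
  BK 11: (25.335,22.335) -> (17.556,14.556) [heading=45, draw]
  FD 6: (17.556,14.556) -> (21.799,18.799) [heading=45, draw]
  -- iteration 5/5 --
  FD 12: (21.799,18.799) -> (30.284,27.284) [heading=45, draw]
  BK 11: (30.284,27.284) -> (22.506,19.506) [heading=45, draw]
  FD 6: (22.506,19.506) -> (26.749,23.749) [heading=45, draw]
]
Final: pos=(26.749,23.749), heading=45, 15 segment(s) drawn

Start position: (2, -1)
Final position: (26.749, 23.749)
Distance = 35; >= 1e-6 -> NOT closed

Answer: no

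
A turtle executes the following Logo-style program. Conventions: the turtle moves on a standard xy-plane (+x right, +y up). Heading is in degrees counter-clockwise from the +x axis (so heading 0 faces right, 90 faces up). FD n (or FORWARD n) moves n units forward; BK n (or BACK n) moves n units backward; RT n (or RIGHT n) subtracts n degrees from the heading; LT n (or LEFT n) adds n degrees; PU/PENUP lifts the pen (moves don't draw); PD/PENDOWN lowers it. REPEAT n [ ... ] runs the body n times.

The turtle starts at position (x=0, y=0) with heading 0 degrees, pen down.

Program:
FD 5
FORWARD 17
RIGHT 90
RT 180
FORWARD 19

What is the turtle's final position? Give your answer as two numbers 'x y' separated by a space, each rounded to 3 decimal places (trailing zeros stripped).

Answer: 22 19

Derivation:
Executing turtle program step by step:
Start: pos=(0,0), heading=0, pen down
FD 5: (0,0) -> (5,0) [heading=0, draw]
FD 17: (5,0) -> (22,0) [heading=0, draw]
RT 90: heading 0 -> 270
RT 180: heading 270 -> 90
FD 19: (22,0) -> (22,19) [heading=90, draw]
Final: pos=(22,19), heading=90, 3 segment(s) drawn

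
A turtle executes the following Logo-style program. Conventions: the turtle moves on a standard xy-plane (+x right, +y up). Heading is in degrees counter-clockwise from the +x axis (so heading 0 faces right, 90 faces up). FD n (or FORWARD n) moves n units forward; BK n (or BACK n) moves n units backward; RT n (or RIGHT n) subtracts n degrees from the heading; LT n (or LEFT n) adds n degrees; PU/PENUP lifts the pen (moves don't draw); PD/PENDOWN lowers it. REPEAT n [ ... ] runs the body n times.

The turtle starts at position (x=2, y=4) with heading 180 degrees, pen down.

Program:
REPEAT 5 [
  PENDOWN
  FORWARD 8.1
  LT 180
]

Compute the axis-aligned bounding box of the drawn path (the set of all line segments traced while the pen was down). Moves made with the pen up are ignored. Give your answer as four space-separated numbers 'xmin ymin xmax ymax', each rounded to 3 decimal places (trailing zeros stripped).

Answer: -6.1 4 2 4

Derivation:
Executing turtle program step by step:
Start: pos=(2,4), heading=180, pen down
REPEAT 5 [
  -- iteration 1/5 --
  PD: pen down
  FD 8.1: (2,4) -> (-6.1,4) [heading=180, draw]
  LT 180: heading 180 -> 0
  -- iteration 2/5 --
  PD: pen down
  FD 8.1: (-6.1,4) -> (2,4) [heading=0, draw]
  LT 180: heading 0 -> 180
  -- iteration 3/5 --
  PD: pen down
  FD 8.1: (2,4) -> (-6.1,4) [heading=180, draw]
  LT 180: heading 180 -> 0
  -- iteration 4/5 --
  PD: pen down
  FD 8.1: (-6.1,4) -> (2,4) [heading=0, draw]
  LT 180: heading 0 -> 180
  -- iteration 5/5 --
  PD: pen down
  FD 8.1: (2,4) -> (-6.1,4) [heading=180, draw]
  LT 180: heading 180 -> 0
]
Final: pos=(-6.1,4), heading=0, 5 segment(s) drawn

Segment endpoints: x in {-6.1, 2}, y in {4, 4, 4, 4, 4, 4}
xmin=-6.1, ymin=4, xmax=2, ymax=4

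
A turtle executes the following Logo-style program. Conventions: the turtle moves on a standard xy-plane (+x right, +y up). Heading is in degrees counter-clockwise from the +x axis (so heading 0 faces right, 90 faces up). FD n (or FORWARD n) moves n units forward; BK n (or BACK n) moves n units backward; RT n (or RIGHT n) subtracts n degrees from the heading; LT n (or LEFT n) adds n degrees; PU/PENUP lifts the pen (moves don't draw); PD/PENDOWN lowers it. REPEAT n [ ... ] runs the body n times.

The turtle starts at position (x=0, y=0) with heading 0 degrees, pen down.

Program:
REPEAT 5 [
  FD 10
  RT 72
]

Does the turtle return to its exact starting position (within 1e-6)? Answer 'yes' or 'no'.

Answer: yes

Derivation:
Executing turtle program step by step:
Start: pos=(0,0), heading=0, pen down
REPEAT 5 [
  -- iteration 1/5 --
  FD 10: (0,0) -> (10,0) [heading=0, draw]
  RT 72: heading 0 -> 288
  -- iteration 2/5 --
  FD 10: (10,0) -> (13.09,-9.511) [heading=288, draw]
  RT 72: heading 288 -> 216
  -- iteration 3/5 --
  FD 10: (13.09,-9.511) -> (5,-15.388) [heading=216, draw]
  RT 72: heading 216 -> 144
  -- iteration 4/5 --
  FD 10: (5,-15.388) -> (-3.09,-9.511) [heading=144, draw]
  RT 72: heading 144 -> 72
  -- iteration 5/5 --
  FD 10: (-3.09,-9.511) -> (0,0) [heading=72, draw]
  RT 72: heading 72 -> 0
]
Final: pos=(0,0), heading=0, 5 segment(s) drawn

Start position: (0, 0)
Final position: (0, 0)
Distance = 0; < 1e-6 -> CLOSED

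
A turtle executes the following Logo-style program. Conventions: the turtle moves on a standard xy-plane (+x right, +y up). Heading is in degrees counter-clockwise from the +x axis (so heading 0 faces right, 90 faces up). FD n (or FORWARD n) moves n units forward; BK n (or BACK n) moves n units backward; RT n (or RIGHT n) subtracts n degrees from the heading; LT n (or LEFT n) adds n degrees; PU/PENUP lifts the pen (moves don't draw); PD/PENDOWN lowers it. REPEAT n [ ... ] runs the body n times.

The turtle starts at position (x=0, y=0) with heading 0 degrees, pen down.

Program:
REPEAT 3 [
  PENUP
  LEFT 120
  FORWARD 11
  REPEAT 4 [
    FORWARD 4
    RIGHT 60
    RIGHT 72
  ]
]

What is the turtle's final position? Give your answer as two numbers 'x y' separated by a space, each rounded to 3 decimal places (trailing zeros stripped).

Answer: 13.933 32.699

Derivation:
Executing turtle program step by step:
Start: pos=(0,0), heading=0, pen down
REPEAT 3 [
  -- iteration 1/3 --
  PU: pen up
  LT 120: heading 0 -> 120
  FD 11: (0,0) -> (-5.5,9.526) [heading=120, move]
  REPEAT 4 [
    -- iteration 1/4 --
    FD 4: (-5.5,9.526) -> (-7.5,12.99) [heading=120, move]
    RT 60: heading 120 -> 60
    RT 72: heading 60 -> 348
    -- iteration 2/4 --
    FD 4: (-7.5,12.99) -> (-3.587,12.159) [heading=348, move]
    RT 60: heading 348 -> 288
    RT 72: heading 288 -> 216
    -- iteration 3/4 --
    FD 4: (-3.587,12.159) -> (-6.823,9.808) [heading=216, move]
    RT 60: heading 216 -> 156
    RT 72: heading 156 -> 84
    -- iteration 4/4 --
    FD 4: (-6.823,9.808) -> (-6.405,13.786) [heading=84, move]
    RT 60: heading 84 -> 24
    RT 72: heading 24 -> 312
  ]
  -- iteration 2/3 --
  PU: pen up
  LT 120: heading 312 -> 72
  FD 11: (-6.405,13.786) -> (-3.006,24.247) [heading=72, move]
  REPEAT 4 [
    -- iteration 1/4 --
    FD 4: (-3.006,24.247) -> (-1.77,28.052) [heading=72, move]
    RT 60: heading 72 -> 12
    RT 72: heading 12 -> 300
    -- iteration 2/4 --
    FD 4: (-1.77,28.052) -> (0.23,24.587) [heading=300, move]
    RT 60: heading 300 -> 240
    RT 72: heading 240 -> 168
    -- iteration 3/4 --
    FD 4: (0.23,24.587) -> (-3.683,25.419) [heading=168, move]
    RT 60: heading 168 -> 108
    RT 72: heading 108 -> 36
    -- iteration 4/4 --
    FD 4: (-3.683,25.419) -> (-0.447,27.77) [heading=36, move]
    RT 60: heading 36 -> 336
    RT 72: heading 336 -> 264
  ]
  -- iteration 3/3 --
  PU: pen up
  LT 120: heading 264 -> 24
  FD 11: (-0.447,27.77) -> (9.602,32.244) [heading=24, move]
  REPEAT 4 [
    -- iteration 1/4 --
    FD 4: (9.602,32.244) -> (13.257,33.871) [heading=24, move]
    RT 60: heading 24 -> 324
    RT 72: heading 324 -> 252
    -- iteration 2/4 --
    FD 4: (13.257,33.871) -> (12.02,30.067) [heading=252, move]
    RT 60: heading 252 -> 192
    RT 72: heading 192 -> 120
    -- iteration 3/4 --
    FD 4: (12.02,30.067) -> (10.02,33.531) [heading=120, move]
    RT 60: heading 120 -> 60
    RT 72: heading 60 -> 348
    -- iteration 4/4 --
    FD 4: (10.02,33.531) -> (13.933,32.699) [heading=348, move]
    RT 60: heading 348 -> 288
    RT 72: heading 288 -> 216
  ]
]
Final: pos=(13.933,32.699), heading=216, 0 segment(s) drawn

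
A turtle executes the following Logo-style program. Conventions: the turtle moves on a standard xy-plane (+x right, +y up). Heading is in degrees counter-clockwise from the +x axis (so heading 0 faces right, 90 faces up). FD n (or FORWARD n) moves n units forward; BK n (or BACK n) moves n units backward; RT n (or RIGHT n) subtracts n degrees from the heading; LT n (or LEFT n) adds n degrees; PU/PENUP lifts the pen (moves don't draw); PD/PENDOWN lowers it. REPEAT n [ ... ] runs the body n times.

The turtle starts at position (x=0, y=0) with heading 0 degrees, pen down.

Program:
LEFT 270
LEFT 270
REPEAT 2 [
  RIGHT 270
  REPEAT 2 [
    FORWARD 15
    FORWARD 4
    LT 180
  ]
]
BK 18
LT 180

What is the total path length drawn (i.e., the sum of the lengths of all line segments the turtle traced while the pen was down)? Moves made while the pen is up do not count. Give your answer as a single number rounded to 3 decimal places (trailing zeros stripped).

Answer: 94

Derivation:
Executing turtle program step by step:
Start: pos=(0,0), heading=0, pen down
LT 270: heading 0 -> 270
LT 270: heading 270 -> 180
REPEAT 2 [
  -- iteration 1/2 --
  RT 270: heading 180 -> 270
  REPEAT 2 [
    -- iteration 1/2 --
    FD 15: (0,0) -> (0,-15) [heading=270, draw]
    FD 4: (0,-15) -> (0,-19) [heading=270, draw]
    LT 180: heading 270 -> 90
    -- iteration 2/2 --
    FD 15: (0,-19) -> (0,-4) [heading=90, draw]
    FD 4: (0,-4) -> (0,0) [heading=90, draw]
    LT 180: heading 90 -> 270
  ]
  -- iteration 2/2 --
  RT 270: heading 270 -> 0
  REPEAT 2 [
    -- iteration 1/2 --
    FD 15: (0,0) -> (15,0) [heading=0, draw]
    FD 4: (15,0) -> (19,0) [heading=0, draw]
    LT 180: heading 0 -> 180
    -- iteration 2/2 --
    FD 15: (19,0) -> (4,0) [heading=180, draw]
    FD 4: (4,0) -> (0,0) [heading=180, draw]
    LT 180: heading 180 -> 0
  ]
]
BK 18: (0,0) -> (-18,0) [heading=0, draw]
LT 180: heading 0 -> 180
Final: pos=(-18,0), heading=180, 9 segment(s) drawn

Segment lengths:
  seg 1: (0,0) -> (0,-15), length = 15
  seg 2: (0,-15) -> (0,-19), length = 4
  seg 3: (0,-19) -> (0,-4), length = 15
  seg 4: (0,-4) -> (0,0), length = 4
  seg 5: (0,0) -> (15,0), length = 15
  seg 6: (15,0) -> (19,0), length = 4
  seg 7: (19,0) -> (4,0), length = 15
  seg 8: (4,0) -> (0,0), length = 4
  seg 9: (0,0) -> (-18,0), length = 18
Total = 94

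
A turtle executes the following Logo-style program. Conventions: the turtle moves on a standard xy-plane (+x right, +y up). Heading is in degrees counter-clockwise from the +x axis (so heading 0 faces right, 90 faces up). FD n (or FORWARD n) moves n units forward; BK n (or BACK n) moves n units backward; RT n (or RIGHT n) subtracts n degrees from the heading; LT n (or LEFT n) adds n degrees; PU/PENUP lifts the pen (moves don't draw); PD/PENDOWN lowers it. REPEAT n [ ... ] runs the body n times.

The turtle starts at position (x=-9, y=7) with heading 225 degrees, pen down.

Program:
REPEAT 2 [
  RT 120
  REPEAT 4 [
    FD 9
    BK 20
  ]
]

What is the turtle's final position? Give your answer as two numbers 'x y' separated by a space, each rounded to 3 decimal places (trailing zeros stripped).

Executing turtle program step by step:
Start: pos=(-9,7), heading=225, pen down
REPEAT 2 [
  -- iteration 1/2 --
  RT 120: heading 225 -> 105
  REPEAT 4 [
    -- iteration 1/4 --
    FD 9: (-9,7) -> (-11.329,15.693) [heading=105, draw]
    BK 20: (-11.329,15.693) -> (-6.153,-3.625) [heading=105, draw]
    -- iteration 2/4 --
    FD 9: (-6.153,-3.625) -> (-8.482,5.068) [heading=105, draw]
    BK 20: (-8.482,5.068) -> (-3.306,-14.25) [heading=105, draw]
    -- iteration 3/4 --
    FD 9: (-3.306,-14.25) -> (-5.635,-5.557) [heading=105, draw]
    BK 20: (-5.635,-5.557) -> (-0.459,-24.876) [heading=105, draw]
    -- iteration 4/4 --
    FD 9: (-0.459,-24.876) -> (-2.788,-16.182) [heading=105, draw]
    BK 20: (-2.788,-16.182) -> (2.388,-35.501) [heading=105, draw]
  ]
  -- iteration 2/2 --
  RT 120: heading 105 -> 345
  REPEAT 4 [
    -- iteration 1/4 --
    FD 9: (2.388,-35.501) -> (11.081,-37.83) [heading=345, draw]
    BK 20: (11.081,-37.83) -> (-8.237,-32.654) [heading=345, draw]
    -- iteration 2/4 --
    FD 9: (-8.237,-32.654) -> (0.456,-34.983) [heading=345, draw]
    BK 20: (0.456,-34.983) -> (-18.862,-29.807) [heading=345, draw]
    -- iteration 3/4 --
    FD 9: (-18.862,-29.807) -> (-10.169,-32.136) [heading=345, draw]
    BK 20: (-10.169,-32.136) -> (-29.488,-26.96) [heading=345, draw]
    -- iteration 4/4 --
    FD 9: (-29.488,-26.96) -> (-20.794,-29.289) [heading=345, draw]
    BK 20: (-20.794,-29.289) -> (-40.113,-24.113) [heading=345, draw]
  ]
]
Final: pos=(-40.113,-24.113), heading=345, 16 segment(s) drawn

Answer: -40.113 -24.113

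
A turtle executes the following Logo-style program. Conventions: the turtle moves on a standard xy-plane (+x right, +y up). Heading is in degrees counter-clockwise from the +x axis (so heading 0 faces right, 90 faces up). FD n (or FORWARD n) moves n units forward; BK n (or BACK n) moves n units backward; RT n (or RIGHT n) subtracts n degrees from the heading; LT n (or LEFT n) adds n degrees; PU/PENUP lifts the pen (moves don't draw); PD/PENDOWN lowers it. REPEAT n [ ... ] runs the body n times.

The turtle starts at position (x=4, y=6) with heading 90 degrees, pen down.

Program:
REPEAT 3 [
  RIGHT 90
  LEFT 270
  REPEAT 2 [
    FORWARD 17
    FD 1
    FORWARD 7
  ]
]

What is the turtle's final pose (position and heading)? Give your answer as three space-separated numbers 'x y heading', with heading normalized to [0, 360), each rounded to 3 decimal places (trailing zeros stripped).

Answer: 4 -44 270

Derivation:
Executing turtle program step by step:
Start: pos=(4,6), heading=90, pen down
REPEAT 3 [
  -- iteration 1/3 --
  RT 90: heading 90 -> 0
  LT 270: heading 0 -> 270
  REPEAT 2 [
    -- iteration 1/2 --
    FD 17: (4,6) -> (4,-11) [heading=270, draw]
    FD 1: (4,-11) -> (4,-12) [heading=270, draw]
    FD 7: (4,-12) -> (4,-19) [heading=270, draw]
    -- iteration 2/2 --
    FD 17: (4,-19) -> (4,-36) [heading=270, draw]
    FD 1: (4,-36) -> (4,-37) [heading=270, draw]
    FD 7: (4,-37) -> (4,-44) [heading=270, draw]
  ]
  -- iteration 2/3 --
  RT 90: heading 270 -> 180
  LT 270: heading 180 -> 90
  REPEAT 2 [
    -- iteration 1/2 --
    FD 17: (4,-44) -> (4,-27) [heading=90, draw]
    FD 1: (4,-27) -> (4,-26) [heading=90, draw]
    FD 7: (4,-26) -> (4,-19) [heading=90, draw]
    -- iteration 2/2 --
    FD 17: (4,-19) -> (4,-2) [heading=90, draw]
    FD 1: (4,-2) -> (4,-1) [heading=90, draw]
    FD 7: (4,-1) -> (4,6) [heading=90, draw]
  ]
  -- iteration 3/3 --
  RT 90: heading 90 -> 0
  LT 270: heading 0 -> 270
  REPEAT 2 [
    -- iteration 1/2 --
    FD 17: (4,6) -> (4,-11) [heading=270, draw]
    FD 1: (4,-11) -> (4,-12) [heading=270, draw]
    FD 7: (4,-12) -> (4,-19) [heading=270, draw]
    -- iteration 2/2 --
    FD 17: (4,-19) -> (4,-36) [heading=270, draw]
    FD 1: (4,-36) -> (4,-37) [heading=270, draw]
    FD 7: (4,-37) -> (4,-44) [heading=270, draw]
  ]
]
Final: pos=(4,-44), heading=270, 18 segment(s) drawn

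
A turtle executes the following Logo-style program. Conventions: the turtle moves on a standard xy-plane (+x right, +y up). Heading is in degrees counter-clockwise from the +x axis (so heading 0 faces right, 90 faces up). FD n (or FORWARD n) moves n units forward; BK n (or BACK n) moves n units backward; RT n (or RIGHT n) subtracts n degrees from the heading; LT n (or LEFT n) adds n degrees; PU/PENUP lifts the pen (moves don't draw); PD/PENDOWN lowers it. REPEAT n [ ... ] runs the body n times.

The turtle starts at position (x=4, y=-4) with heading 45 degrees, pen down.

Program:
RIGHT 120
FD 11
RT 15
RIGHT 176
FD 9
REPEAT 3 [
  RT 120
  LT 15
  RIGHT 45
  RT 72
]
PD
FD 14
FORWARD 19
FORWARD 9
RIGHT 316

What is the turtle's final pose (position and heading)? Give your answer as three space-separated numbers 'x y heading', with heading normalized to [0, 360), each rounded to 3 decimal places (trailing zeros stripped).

Answer: -29.399 16.61 192

Derivation:
Executing turtle program step by step:
Start: pos=(4,-4), heading=45, pen down
RT 120: heading 45 -> 285
FD 11: (4,-4) -> (6.847,-14.625) [heading=285, draw]
RT 15: heading 285 -> 270
RT 176: heading 270 -> 94
FD 9: (6.847,-14.625) -> (6.219,-5.647) [heading=94, draw]
REPEAT 3 [
  -- iteration 1/3 --
  RT 120: heading 94 -> 334
  LT 15: heading 334 -> 349
  RT 45: heading 349 -> 304
  RT 72: heading 304 -> 232
  -- iteration 2/3 --
  RT 120: heading 232 -> 112
  LT 15: heading 112 -> 127
  RT 45: heading 127 -> 82
  RT 72: heading 82 -> 10
  -- iteration 3/3 --
  RT 120: heading 10 -> 250
  LT 15: heading 250 -> 265
  RT 45: heading 265 -> 220
  RT 72: heading 220 -> 148
]
PD: pen down
FD 14: (6.219,-5.647) -> (-5.653,1.772) [heading=148, draw]
FD 19: (-5.653,1.772) -> (-21.766,11.84) [heading=148, draw]
FD 9: (-21.766,11.84) -> (-29.399,16.61) [heading=148, draw]
RT 316: heading 148 -> 192
Final: pos=(-29.399,16.61), heading=192, 5 segment(s) drawn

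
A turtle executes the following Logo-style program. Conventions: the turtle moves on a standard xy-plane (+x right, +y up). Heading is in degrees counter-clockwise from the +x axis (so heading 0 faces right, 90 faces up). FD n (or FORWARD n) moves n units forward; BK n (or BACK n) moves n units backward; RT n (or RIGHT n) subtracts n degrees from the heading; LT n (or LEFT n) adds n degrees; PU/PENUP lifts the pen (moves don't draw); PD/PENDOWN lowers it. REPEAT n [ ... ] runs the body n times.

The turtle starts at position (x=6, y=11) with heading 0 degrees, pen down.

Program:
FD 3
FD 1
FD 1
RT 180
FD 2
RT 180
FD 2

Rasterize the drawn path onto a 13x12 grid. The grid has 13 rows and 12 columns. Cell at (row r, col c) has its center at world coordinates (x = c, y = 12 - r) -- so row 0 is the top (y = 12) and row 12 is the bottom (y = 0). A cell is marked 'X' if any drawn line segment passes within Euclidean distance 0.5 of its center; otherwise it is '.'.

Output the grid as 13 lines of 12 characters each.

Segment 0: (6,11) -> (9,11)
Segment 1: (9,11) -> (10,11)
Segment 2: (10,11) -> (11,11)
Segment 3: (11,11) -> (9,11)
Segment 4: (9,11) -> (11,11)

Answer: ............
......XXXXXX
............
............
............
............
............
............
............
............
............
............
............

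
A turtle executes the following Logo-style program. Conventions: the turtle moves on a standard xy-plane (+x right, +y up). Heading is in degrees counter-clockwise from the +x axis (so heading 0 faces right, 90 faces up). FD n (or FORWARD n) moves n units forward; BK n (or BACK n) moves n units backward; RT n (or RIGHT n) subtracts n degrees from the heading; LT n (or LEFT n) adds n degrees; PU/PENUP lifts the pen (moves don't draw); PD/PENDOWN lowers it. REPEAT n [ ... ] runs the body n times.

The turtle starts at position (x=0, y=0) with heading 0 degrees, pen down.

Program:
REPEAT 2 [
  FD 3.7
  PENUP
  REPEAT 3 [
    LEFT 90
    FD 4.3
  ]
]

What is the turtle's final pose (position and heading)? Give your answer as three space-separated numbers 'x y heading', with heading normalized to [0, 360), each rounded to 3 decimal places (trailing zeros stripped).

Answer: -0.6 0.6 180

Derivation:
Executing turtle program step by step:
Start: pos=(0,0), heading=0, pen down
REPEAT 2 [
  -- iteration 1/2 --
  FD 3.7: (0,0) -> (3.7,0) [heading=0, draw]
  PU: pen up
  REPEAT 3 [
    -- iteration 1/3 --
    LT 90: heading 0 -> 90
    FD 4.3: (3.7,0) -> (3.7,4.3) [heading=90, move]
    -- iteration 2/3 --
    LT 90: heading 90 -> 180
    FD 4.3: (3.7,4.3) -> (-0.6,4.3) [heading=180, move]
    -- iteration 3/3 --
    LT 90: heading 180 -> 270
    FD 4.3: (-0.6,4.3) -> (-0.6,0) [heading=270, move]
  ]
  -- iteration 2/2 --
  FD 3.7: (-0.6,0) -> (-0.6,-3.7) [heading=270, move]
  PU: pen up
  REPEAT 3 [
    -- iteration 1/3 --
    LT 90: heading 270 -> 0
    FD 4.3: (-0.6,-3.7) -> (3.7,-3.7) [heading=0, move]
    -- iteration 2/3 --
    LT 90: heading 0 -> 90
    FD 4.3: (3.7,-3.7) -> (3.7,0.6) [heading=90, move]
    -- iteration 3/3 --
    LT 90: heading 90 -> 180
    FD 4.3: (3.7,0.6) -> (-0.6,0.6) [heading=180, move]
  ]
]
Final: pos=(-0.6,0.6), heading=180, 1 segment(s) drawn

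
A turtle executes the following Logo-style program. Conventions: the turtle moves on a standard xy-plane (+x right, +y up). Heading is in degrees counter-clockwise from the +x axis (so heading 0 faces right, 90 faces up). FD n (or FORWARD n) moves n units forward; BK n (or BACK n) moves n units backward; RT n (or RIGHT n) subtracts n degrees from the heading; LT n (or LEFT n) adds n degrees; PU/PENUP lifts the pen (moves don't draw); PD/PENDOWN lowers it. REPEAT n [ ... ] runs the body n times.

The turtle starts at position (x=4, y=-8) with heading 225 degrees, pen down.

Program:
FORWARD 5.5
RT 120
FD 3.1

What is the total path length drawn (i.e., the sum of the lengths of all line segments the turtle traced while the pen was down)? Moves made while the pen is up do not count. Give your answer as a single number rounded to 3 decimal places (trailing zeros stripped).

Answer: 8.6

Derivation:
Executing turtle program step by step:
Start: pos=(4,-8), heading=225, pen down
FD 5.5: (4,-8) -> (0.111,-11.889) [heading=225, draw]
RT 120: heading 225 -> 105
FD 3.1: (0.111,-11.889) -> (-0.691,-8.895) [heading=105, draw]
Final: pos=(-0.691,-8.895), heading=105, 2 segment(s) drawn

Segment lengths:
  seg 1: (4,-8) -> (0.111,-11.889), length = 5.5
  seg 2: (0.111,-11.889) -> (-0.691,-8.895), length = 3.1
Total = 8.6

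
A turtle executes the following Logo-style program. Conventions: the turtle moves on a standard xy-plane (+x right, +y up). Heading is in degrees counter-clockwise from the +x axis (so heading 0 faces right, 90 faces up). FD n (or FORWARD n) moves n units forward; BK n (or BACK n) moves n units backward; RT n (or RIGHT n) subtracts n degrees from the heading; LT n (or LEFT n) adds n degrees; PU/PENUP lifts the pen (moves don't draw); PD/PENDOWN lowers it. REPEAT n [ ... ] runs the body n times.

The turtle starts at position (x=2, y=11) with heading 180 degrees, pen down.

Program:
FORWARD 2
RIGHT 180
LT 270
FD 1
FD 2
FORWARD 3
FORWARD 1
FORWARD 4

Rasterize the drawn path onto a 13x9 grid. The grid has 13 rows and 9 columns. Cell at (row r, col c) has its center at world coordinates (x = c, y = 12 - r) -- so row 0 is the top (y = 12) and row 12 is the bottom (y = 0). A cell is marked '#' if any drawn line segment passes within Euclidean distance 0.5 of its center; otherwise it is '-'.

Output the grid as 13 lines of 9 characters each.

Segment 0: (2,11) -> (0,11)
Segment 1: (0,11) -> (-0,10)
Segment 2: (-0,10) -> (-0,8)
Segment 3: (-0,8) -> (-0,5)
Segment 4: (-0,5) -> (-0,4)
Segment 5: (-0,4) -> (-0,0)

Answer: ---------
###------
#--------
#--------
#--------
#--------
#--------
#--------
#--------
#--------
#--------
#--------
#--------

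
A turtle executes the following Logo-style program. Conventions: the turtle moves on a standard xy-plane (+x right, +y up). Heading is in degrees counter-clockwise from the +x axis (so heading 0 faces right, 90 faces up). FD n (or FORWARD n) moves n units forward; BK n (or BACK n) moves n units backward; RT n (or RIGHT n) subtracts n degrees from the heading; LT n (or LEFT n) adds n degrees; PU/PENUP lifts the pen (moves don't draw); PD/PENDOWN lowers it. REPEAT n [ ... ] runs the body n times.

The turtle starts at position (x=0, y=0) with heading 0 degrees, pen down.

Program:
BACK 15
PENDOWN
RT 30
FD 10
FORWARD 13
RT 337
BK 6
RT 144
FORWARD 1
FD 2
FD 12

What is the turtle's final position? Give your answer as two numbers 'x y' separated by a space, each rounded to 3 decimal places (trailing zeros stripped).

Answer: -14.156 -18.041

Derivation:
Executing turtle program step by step:
Start: pos=(0,0), heading=0, pen down
BK 15: (0,0) -> (-15,0) [heading=0, draw]
PD: pen down
RT 30: heading 0 -> 330
FD 10: (-15,0) -> (-6.34,-5) [heading=330, draw]
FD 13: (-6.34,-5) -> (4.919,-11.5) [heading=330, draw]
RT 337: heading 330 -> 353
BK 6: (4.919,-11.5) -> (-1.037,-10.769) [heading=353, draw]
RT 144: heading 353 -> 209
FD 1: (-1.037,-10.769) -> (-1.911,-11.254) [heading=209, draw]
FD 2: (-1.911,-11.254) -> (-3.661,-12.223) [heading=209, draw]
FD 12: (-3.661,-12.223) -> (-14.156,-18.041) [heading=209, draw]
Final: pos=(-14.156,-18.041), heading=209, 7 segment(s) drawn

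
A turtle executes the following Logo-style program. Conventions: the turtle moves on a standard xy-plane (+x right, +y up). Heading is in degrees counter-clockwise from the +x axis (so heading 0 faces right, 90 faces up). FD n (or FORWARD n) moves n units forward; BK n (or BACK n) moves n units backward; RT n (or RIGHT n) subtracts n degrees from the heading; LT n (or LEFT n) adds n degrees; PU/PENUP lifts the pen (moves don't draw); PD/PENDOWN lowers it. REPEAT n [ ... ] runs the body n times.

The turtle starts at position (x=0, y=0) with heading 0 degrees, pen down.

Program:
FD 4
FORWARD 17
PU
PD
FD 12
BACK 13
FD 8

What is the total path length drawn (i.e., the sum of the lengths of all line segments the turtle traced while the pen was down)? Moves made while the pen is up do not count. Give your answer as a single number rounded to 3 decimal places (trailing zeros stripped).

Answer: 54

Derivation:
Executing turtle program step by step:
Start: pos=(0,0), heading=0, pen down
FD 4: (0,0) -> (4,0) [heading=0, draw]
FD 17: (4,0) -> (21,0) [heading=0, draw]
PU: pen up
PD: pen down
FD 12: (21,0) -> (33,0) [heading=0, draw]
BK 13: (33,0) -> (20,0) [heading=0, draw]
FD 8: (20,0) -> (28,0) [heading=0, draw]
Final: pos=(28,0), heading=0, 5 segment(s) drawn

Segment lengths:
  seg 1: (0,0) -> (4,0), length = 4
  seg 2: (4,0) -> (21,0), length = 17
  seg 3: (21,0) -> (33,0), length = 12
  seg 4: (33,0) -> (20,0), length = 13
  seg 5: (20,0) -> (28,0), length = 8
Total = 54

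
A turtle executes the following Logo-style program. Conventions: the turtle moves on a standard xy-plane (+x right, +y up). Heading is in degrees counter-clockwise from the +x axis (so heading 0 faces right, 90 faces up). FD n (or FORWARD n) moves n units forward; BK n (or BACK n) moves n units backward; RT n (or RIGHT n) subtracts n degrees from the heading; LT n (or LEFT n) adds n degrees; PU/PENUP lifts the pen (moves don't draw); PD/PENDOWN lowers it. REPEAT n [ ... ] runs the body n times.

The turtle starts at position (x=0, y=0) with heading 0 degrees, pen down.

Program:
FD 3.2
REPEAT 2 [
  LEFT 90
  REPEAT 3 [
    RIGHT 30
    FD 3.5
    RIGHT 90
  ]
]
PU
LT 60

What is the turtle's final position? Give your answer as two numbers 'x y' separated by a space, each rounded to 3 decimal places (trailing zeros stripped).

Answer: 3.2 0

Derivation:
Executing turtle program step by step:
Start: pos=(0,0), heading=0, pen down
FD 3.2: (0,0) -> (3.2,0) [heading=0, draw]
REPEAT 2 [
  -- iteration 1/2 --
  LT 90: heading 0 -> 90
  REPEAT 3 [
    -- iteration 1/3 --
    RT 30: heading 90 -> 60
    FD 3.5: (3.2,0) -> (4.95,3.031) [heading=60, draw]
    RT 90: heading 60 -> 330
    -- iteration 2/3 --
    RT 30: heading 330 -> 300
    FD 3.5: (4.95,3.031) -> (6.7,0) [heading=300, draw]
    RT 90: heading 300 -> 210
    -- iteration 3/3 --
    RT 30: heading 210 -> 180
    FD 3.5: (6.7,0) -> (3.2,0) [heading=180, draw]
    RT 90: heading 180 -> 90
  ]
  -- iteration 2/2 --
  LT 90: heading 90 -> 180
  REPEAT 3 [
    -- iteration 1/3 --
    RT 30: heading 180 -> 150
    FD 3.5: (3.2,0) -> (0.169,1.75) [heading=150, draw]
    RT 90: heading 150 -> 60
    -- iteration 2/3 --
    RT 30: heading 60 -> 30
    FD 3.5: (0.169,1.75) -> (3.2,3.5) [heading=30, draw]
    RT 90: heading 30 -> 300
    -- iteration 3/3 --
    RT 30: heading 300 -> 270
    FD 3.5: (3.2,3.5) -> (3.2,0) [heading=270, draw]
    RT 90: heading 270 -> 180
  ]
]
PU: pen up
LT 60: heading 180 -> 240
Final: pos=(3.2,0), heading=240, 7 segment(s) drawn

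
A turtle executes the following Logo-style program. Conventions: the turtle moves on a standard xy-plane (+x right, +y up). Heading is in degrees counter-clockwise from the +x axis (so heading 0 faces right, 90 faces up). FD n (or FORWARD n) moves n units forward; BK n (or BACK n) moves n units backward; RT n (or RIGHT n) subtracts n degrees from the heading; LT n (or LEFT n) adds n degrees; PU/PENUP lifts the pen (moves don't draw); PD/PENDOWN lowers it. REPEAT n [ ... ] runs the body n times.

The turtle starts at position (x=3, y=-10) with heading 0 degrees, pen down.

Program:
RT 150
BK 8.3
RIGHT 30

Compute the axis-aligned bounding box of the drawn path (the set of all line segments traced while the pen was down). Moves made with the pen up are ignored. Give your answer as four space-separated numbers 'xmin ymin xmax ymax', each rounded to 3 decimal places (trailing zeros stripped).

Executing turtle program step by step:
Start: pos=(3,-10), heading=0, pen down
RT 150: heading 0 -> 210
BK 8.3: (3,-10) -> (10.188,-5.85) [heading=210, draw]
RT 30: heading 210 -> 180
Final: pos=(10.188,-5.85), heading=180, 1 segment(s) drawn

Segment endpoints: x in {3, 10.188}, y in {-10, -5.85}
xmin=3, ymin=-10, xmax=10.188, ymax=-5.85

Answer: 3 -10 10.188 -5.85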